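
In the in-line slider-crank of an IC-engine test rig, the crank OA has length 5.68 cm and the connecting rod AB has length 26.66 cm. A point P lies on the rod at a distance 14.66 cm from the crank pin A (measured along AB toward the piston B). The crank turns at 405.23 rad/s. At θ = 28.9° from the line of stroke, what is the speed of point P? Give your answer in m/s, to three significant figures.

15.3

ω = 405.2 rad/s.  Crank-pin speed |V_A| = rω = 23.017 m/s, perpendicular to OA.
Rod angle: sinφ = −(r/L) sinθ ⇒ φ = -5.910°; ω_rod = −rω cosθ/√(L²−r²sin²θ) = -75.988 rad/s.
V_P = V_A + ω_rod × AP, with AP = 0.1466 m along the rod.
Components: V_Px = −rω sinθ − a·ω_rod·sinφ = -12.271 m/s;  V_Py = rω cosθ + a·ω_rod·cosφ = +9.07 m/s.
|V_P| = √(V_Px² + V_Py²) = 15.259 m/s.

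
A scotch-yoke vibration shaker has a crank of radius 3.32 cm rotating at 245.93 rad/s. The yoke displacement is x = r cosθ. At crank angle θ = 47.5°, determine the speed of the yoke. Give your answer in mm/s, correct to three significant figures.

ω = 245.9 rad/s
x = r cosθ ⇒ ẋ = −rω sinθ.
|v| = rω|sinθ| = 0.0332·245.9·|sin 47.5°| = 6.0198 m/s = 6019.8 mm/s.

6020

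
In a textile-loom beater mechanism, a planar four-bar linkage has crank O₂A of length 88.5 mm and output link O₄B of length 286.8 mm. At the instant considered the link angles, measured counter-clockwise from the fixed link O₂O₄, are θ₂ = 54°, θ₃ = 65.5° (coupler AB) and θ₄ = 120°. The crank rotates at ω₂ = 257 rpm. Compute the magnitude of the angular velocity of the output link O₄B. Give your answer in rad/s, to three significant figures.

2.03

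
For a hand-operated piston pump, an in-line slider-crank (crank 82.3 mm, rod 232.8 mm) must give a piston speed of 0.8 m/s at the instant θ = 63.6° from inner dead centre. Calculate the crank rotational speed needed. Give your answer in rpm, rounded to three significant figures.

For an in-line slider-crank, |v_piston| = rω|sinθ|·[1 + r cosθ/√(L² − r² sin²θ)].
With r = 0.0823 m, L = 0.2328 m, θ = 63.6°: the bracketed kinematic factor |dx/dθ| = 0.085933 m.
ω = v/|dx/dθ| = 0.8/0.085933 = 9.3096 rad/s.
N = 60ω/(2π) = 88.9 rpm.

88.9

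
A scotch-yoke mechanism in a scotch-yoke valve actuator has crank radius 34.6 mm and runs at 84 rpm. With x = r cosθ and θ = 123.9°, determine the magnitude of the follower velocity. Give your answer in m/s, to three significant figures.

ω = 8.796 rad/s (from 84 rpm).
x = r cosθ ⇒ ẋ = −rω sinθ.
|v| = rω|sinθ| = 0.0346·8.796·|sin 123.9°| = 0.25262 m/s.

0.253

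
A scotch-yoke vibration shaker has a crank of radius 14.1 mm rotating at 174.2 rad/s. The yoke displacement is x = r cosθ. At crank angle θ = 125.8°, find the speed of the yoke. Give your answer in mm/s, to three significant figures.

ω = 174.2 rad/s
x = r cosθ ⇒ ẋ = −rω sinθ.
|v| = rω|sinθ| = 0.0141·174.2·|sin 125.8°| = 1.9922 m/s = 1992.2 mm/s.

1990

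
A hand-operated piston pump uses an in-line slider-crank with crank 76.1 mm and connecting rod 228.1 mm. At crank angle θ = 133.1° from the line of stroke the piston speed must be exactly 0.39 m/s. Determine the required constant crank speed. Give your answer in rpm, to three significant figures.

For an in-line slider-crank, |v_piston| = rω|sinθ|·[1 + r cosθ/√(L² − r² sin²θ)].
With r = 0.0761 m, L = 0.2281 m, θ = 133.1°: the bracketed kinematic factor |dx/dθ| = 0.042505 m.
ω = v/|dx/dθ| = 0.39/0.042505 = 9.1753 rad/s.
N = 60ω/(2π) = 87.618 rpm.

87.6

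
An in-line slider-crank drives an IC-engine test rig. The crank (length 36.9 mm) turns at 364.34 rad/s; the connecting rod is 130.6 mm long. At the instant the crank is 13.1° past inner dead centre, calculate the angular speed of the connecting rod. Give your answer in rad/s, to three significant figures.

100

ω = 364.3 rad/s
The rod makes angle φ with the slider axis where L sinφ = r sinθ; differentiating, L cosφ·φ̇ = r ω cosθ.
L cosφ = √(L² − r² sin²θ) = 0.13033 m.
|ω_rod| = r ω |cosθ| / √(L² − r² sin²θ) = 0.0369·364.3·0.97398/0.13033 = 100.47 rad/s.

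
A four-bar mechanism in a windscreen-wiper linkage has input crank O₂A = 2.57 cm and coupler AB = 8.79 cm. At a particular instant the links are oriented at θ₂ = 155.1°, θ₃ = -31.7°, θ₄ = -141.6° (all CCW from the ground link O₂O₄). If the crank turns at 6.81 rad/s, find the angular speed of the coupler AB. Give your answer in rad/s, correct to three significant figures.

1.89

ω₂ = 6.81 rad/s
Differentiating the loop-closure r₂e^{iθ₂}+r₃e^{iθ₃}=r₁+r₄e^{iθ₄} gives r₂ω₂e^{iθ₂}+r₃ω₃e^{iθ₃}=r₄ω₄e^{iθ₄}.
Eliminating the other unknown: ω₃ = r₂ω₂ sin(θ₄−θ₂) / [r₃ sin(θ₃−θ₄)].
Numerator sine = +0.89337; denominator sine = +0.94029.
Result = 0.0257·6.81·(+0.89337) / (0.0879·(+0.94029)) = +1.8917 rad/s; magnitude 1.8917 rad/s.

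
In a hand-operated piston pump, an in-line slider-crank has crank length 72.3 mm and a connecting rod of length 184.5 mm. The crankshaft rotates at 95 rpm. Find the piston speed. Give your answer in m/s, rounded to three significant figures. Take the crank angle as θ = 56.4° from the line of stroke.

ω = 2π·95/60 = 9.948 rad/s
For an in-line slider-crank, x = r cosθ + √(L² − r² sin²θ), so v = −rω sinθ·[1 + r cosθ/√(L² − r² sin²θ)].
With r = 0.0723 m, L = 0.1845 m, θ = 56.4°: √(L² − r² sin²θ) = 0.1744 m.
v = −0.0723·9.948·0.83292·[1 + 0.0723·0.55339/0.1744] = -0.73654 m/s.
|v| = 0.73654 m/s.

0.737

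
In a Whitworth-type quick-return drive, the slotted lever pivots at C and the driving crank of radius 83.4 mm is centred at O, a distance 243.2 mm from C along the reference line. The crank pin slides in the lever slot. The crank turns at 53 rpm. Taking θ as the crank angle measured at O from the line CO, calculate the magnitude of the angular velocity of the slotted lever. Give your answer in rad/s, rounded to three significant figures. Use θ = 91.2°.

0.555

ω = 5.55 rad/s (from 53 rpm).
Crank pin A relative to C: A = (d + r cosθ, r sinθ); lever angle φ = atan2(r sinθ, d + r cosθ).
Differentiating tanφ: φ̇ = rω(d cosθ + r)/(d² + r² + 2dr cosθ).
d² + r² + 2dr cosθ = |CA|² = 0.0652523 m²;  d cosθ + r = +0.078307 m.
|ω_lever| = |0.0834·5.55·+0.078307| / 0.0652523 = 0.55549 rad/s.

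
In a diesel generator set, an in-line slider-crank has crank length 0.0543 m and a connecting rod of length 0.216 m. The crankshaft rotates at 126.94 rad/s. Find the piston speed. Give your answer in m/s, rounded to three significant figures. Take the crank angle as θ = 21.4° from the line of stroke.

3.11

ω = 126.9 rad/s
For an in-line slider-crank, x = r cosθ + √(L² − r² sin²θ), so v = −rω sinθ·[1 + r cosθ/√(L² − r² sin²θ)].
With r = 0.0543 m, L = 0.216 m, θ = 21.4°: √(L² − r² sin²θ) = 0.21509 m.
v = −0.0543·126.9·0.36488·[1 + 0.0543·0.93106/0.21509] = -3.1062 m/s.
|v| = 3.1062 m/s.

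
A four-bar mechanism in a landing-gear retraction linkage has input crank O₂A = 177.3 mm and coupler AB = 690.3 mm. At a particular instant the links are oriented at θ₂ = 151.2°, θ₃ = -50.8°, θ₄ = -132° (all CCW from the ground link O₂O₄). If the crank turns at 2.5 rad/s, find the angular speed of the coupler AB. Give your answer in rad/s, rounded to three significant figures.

ω₂ = 2.5 rad/s
Differentiating the loop-closure r₂e^{iθ₂}+r₃e^{iθ₃}=r₁+r₄e^{iθ₄} gives r₂ω₂e^{iθ₂}+r₃ω₃e^{iθ₃}=r₄ω₄e^{iθ₄}.
Eliminating the other unknown: ω₃ = r₂ω₂ sin(θ₄−θ₂) / [r₃ sin(θ₃−θ₄)].
Numerator sine = +0.97358; denominator sine = +0.98823.
Result = 0.1773·2.5·(+0.97358) / (0.6903·(+0.98823)) = +0.63259 rad/s; magnitude 0.63259 rad/s.

0.633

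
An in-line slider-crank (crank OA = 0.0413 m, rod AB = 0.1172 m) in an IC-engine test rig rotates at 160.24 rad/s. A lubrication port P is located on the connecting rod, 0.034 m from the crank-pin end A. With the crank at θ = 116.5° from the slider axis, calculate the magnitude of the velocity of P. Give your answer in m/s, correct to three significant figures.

6.02

ω = 160.2 rad/s.  Crank-pin speed |V_A| = rω = 6.6179 m/s, perpendicular to OA.
Rod angle: sinφ = −(r/L) sinθ ⇒ φ = -18.383°; ω_rod = −rω cosθ/√(L²−r²sin²θ) = +26.55 rad/s.
V_P = V_A + ω_rod × AP, with AP = 0.034 m along the rod.
Components: V_Px = −rω sinθ − a·ω_rod·sinφ = -5.6379 m/s;  V_Py = rω cosθ + a·ω_rod·cosφ = -2.0963 m/s.
|V_P| = √(V_Px² + V_Py²) = 6.015 m/s.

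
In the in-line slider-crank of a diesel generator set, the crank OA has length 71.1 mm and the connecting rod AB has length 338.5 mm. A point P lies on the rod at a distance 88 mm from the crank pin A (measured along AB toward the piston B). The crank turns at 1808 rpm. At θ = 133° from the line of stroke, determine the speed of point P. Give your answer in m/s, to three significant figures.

11.7

ω = 189.3 rad/s.  Crank-pin speed |V_A| = rω = 13.462 m/s, perpendicular to OA.
Rod angle: sinφ = −(r/L) sinθ ⇒ φ = -8.837°; ω_rod = −rω cosθ/√(L²−r²sin²θ) = +27.448 rad/s.
V_P = V_A + ω_rod × AP, with AP = 0.088 m along the rod.
Components: V_Px = −rω sinθ − a·ω_rod·sinφ = -9.4741 m/s;  V_Py = rω cosθ + a·ω_rod·cosφ = -6.7941 m/s.
|V_P| = √(V_Px² + V_Py²) = 11.658 m/s.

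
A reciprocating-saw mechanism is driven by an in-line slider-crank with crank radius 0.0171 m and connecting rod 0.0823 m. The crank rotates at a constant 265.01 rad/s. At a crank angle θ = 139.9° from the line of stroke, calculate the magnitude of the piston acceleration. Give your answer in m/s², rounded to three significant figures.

873

ω = 265 rad/s
x(θ) = r cosθ + √(L² − r² sin²θ); with ω constant, a = ω²·d²x/dθ².
d²x/dθ² = −r cosθ − r²(cos2θ)/√u − r⁴ sin²2θ/(4u^{3/2}),  u = L² − r² sin²θ = 0.00665197 m².
Substituting r = 0.0171 m, L = 0.0823 m, θ = 139.9°: d²x/dθ² = +0.012432 m.
a = ω²·d²x/dθ² = (265)²·(+0.012432) = +873.08 m/s²;  |a| = 873.08 m/s².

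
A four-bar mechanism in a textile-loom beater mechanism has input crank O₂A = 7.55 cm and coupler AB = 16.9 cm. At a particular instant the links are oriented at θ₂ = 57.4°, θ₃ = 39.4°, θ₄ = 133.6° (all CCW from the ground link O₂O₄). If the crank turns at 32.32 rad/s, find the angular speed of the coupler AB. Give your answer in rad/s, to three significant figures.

14.1

ω₂ = 32.32 rad/s
Differentiating the loop-closure r₂e^{iθ₂}+r₃e^{iθ₃}=r₁+r₄e^{iθ₄} gives r₂ω₂e^{iθ₂}+r₃ω₃e^{iθ₃}=r₄ω₄e^{iθ₄}.
Eliminating the other unknown: ω₃ = r₂ω₂ sin(θ₄−θ₂) / [r₃ sin(θ₃−θ₄)].
Numerator sine = +0.97113; denominator sine = -0.99731.
Result = 0.0755·32.32·(+0.97113) / (0.169·(-0.99731)) = -14.06 rad/s; magnitude 14.06 rad/s.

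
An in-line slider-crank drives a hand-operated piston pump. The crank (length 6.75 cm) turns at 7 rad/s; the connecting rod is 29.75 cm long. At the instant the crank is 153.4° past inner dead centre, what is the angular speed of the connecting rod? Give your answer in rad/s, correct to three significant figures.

1.43

ω = 7 rad/s
The rod makes angle φ with the slider axis where L sinφ = r sinθ; differentiating, L cosφ·φ̇ = r ω cosθ.
L cosφ = √(L² − r² sin²θ) = 0.29596 m.
|ω_rod| = r ω |cosθ| / √(L² − r² sin²θ) = 0.0675·7·0.89415/0.29596 = 1.4275 rad/s.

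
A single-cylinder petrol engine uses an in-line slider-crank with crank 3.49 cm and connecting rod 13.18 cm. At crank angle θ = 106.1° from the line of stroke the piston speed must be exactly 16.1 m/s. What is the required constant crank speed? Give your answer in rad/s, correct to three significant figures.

520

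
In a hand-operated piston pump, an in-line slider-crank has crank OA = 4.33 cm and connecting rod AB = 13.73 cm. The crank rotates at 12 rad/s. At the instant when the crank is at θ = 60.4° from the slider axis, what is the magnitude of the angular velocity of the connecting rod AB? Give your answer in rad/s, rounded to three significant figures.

ω = 12 rad/s
The rod makes angle φ with the slider axis where L sinφ = r sinθ; differentiating, L cosφ·φ̇ = r ω cosθ.
L cosφ = √(L² − r² sin²θ) = 0.13204 m.
|ω_rod| = r ω |cosθ| / √(L² − r² sin²θ) = 0.0433·12·0.49394/0.13204 = 1.9438 rad/s.

1.94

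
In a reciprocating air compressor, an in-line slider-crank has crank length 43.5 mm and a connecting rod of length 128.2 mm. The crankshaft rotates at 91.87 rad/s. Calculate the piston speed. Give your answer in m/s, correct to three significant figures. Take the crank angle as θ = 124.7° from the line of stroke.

2.62

ω = 91.87 rad/s
For an in-line slider-crank, x = r cosθ + √(L² − r² sin²θ), so v = −rω sinθ·[1 + r cosθ/√(L² − r² sin²θ)].
With r = 0.0435 m, L = 0.1282 m, θ = 124.7°: √(L² − r² sin²θ) = 0.12311 m.
v = −0.0435·91.87·0.82214·[1 + 0.0435·-0.56928/0.12311] = -2.6247 m/s.
|v| = 2.6247 m/s.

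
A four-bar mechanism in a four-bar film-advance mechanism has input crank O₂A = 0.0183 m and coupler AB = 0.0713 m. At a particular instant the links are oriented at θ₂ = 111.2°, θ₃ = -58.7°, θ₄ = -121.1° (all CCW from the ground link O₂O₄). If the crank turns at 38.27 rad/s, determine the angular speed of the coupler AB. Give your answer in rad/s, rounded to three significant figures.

ω₂ = 38.27 rad/s
Differentiating the loop-closure r₂e^{iθ₂}+r₃e^{iθ₃}=r₁+r₄e^{iθ₄} gives r₂ω₂e^{iθ₂}+r₃ω₃e^{iθ₃}=r₄ω₄e^{iθ₄}.
Eliminating the other unknown: ω₃ = r₂ω₂ sin(θ₄−θ₂) / [r₃ sin(θ₃−θ₄)].
Numerator sine = +0.79122; denominator sine = +0.88620.
Result = 0.0183·38.27·(+0.79122) / (0.0713·(+0.88620)) = +8.7697 rad/s; magnitude 8.7697 rad/s.

8.77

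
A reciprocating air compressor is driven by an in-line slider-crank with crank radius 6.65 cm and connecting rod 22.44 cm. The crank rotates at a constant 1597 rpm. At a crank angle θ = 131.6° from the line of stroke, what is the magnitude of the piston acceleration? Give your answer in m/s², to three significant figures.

ω = 2π·1597/60 = 167.2 rad/s
x(θ) = r cosθ + √(L² − r² sin²θ); with ω constant, a = ω²·d²x/dθ².
d²x/dθ² = −r cosθ − r²(cos2θ)/√u − r⁴ sin²2θ/(4u^{3/2}),  u = L² − r² sin²θ = 0.0478824 m².
Substituting r = 0.0665 m, L = 0.2244 m, θ = 131.6°: d²x/dθ² = +0.046084 m.
a = ω²·d²x/dθ² = (167.2)²·(+0.046084) = +1288.9 m/s²;  |a| = 1288.9 m/s².

1290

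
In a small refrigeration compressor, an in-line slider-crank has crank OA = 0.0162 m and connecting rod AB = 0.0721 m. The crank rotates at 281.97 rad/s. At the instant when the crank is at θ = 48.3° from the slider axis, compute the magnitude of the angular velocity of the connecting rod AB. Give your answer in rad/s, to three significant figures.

ω = 282 rad/s
The rod makes angle φ with the slider axis where L sinφ = r sinθ; differentiating, L cosφ·φ̇ = r ω cosθ.
L cosφ = √(L² − r² sin²θ) = 0.071078 m.
|ω_rod| = r ω |cosθ| / √(L² − r² sin²θ) = 0.0162·282·0.66523/0.071078 = 42.752 rad/s.

42.8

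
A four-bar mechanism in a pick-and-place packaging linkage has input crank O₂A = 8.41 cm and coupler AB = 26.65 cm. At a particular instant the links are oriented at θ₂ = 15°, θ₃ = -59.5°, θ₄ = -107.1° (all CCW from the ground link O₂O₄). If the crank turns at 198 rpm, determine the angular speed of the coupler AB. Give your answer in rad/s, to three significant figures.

7.51

ω₂ = 20.73 rad/s (from 198 rpm).
Differentiating the loop-closure r₂e^{iθ₂}+r₃e^{iθ₃}=r₁+r₄e^{iθ₄} gives r₂ω₂e^{iθ₂}+r₃ω₃e^{iθ₃}=r₄ω₄e^{iθ₄}.
Eliminating the other unknown: ω₃ = r₂ω₂ sin(θ₄−θ₂) / [r₃ sin(θ₃−θ₄)].
Numerator sine = -0.84712; denominator sine = +0.73846.
Result = 0.0841·20.73·(-0.84712) / (0.2665·(+0.73846)) = -7.5061 rad/s; magnitude 7.5061 rad/s.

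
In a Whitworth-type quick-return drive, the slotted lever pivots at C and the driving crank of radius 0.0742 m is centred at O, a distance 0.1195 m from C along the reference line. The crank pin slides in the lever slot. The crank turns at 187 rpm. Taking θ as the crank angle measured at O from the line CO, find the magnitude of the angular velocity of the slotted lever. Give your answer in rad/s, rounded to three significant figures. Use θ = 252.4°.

3.83

ω = 19.58 rad/s (from 187 rpm).
Crank pin A relative to C: A = (d + r cosθ, r sinθ); lever angle φ = atan2(r sinθ, d + r cosθ).
Differentiating tanφ: φ̇ = rω(d cosθ + r)/(d² + r² + 2dr cosθ).
d² + r² + 2dr cosθ = |CA|² = 0.0144237 m²;  d cosθ + r = +0.038067 m.
|ω_lever| = |0.0742·19.58·+0.038067| / 0.0144237 = 3.8348 rad/s.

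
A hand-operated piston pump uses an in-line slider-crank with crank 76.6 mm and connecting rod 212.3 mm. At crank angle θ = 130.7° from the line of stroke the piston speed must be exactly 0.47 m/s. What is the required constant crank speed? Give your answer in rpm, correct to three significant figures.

For an in-line slider-crank, |v_piston| = rω|sinθ|·[1 + r cosθ/√(L² − r² sin²θ)].
With r = 0.0766 m, L = 0.2123 m, θ = 130.7°: the bracketed kinematic factor |dx/dθ| = 0.043868 m.
ω = v/|dx/dθ| = 0.47/0.043868 = 10.714 rad/s.
N = 60ω/(2π) = 102.31 rpm.

102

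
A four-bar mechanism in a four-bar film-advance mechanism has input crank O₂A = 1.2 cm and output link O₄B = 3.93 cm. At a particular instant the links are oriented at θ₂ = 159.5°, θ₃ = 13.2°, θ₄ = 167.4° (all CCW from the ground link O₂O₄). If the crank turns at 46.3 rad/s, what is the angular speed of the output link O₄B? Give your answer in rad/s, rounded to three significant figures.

18.0

ω₂ = 46.3 rad/s
Differentiating the loop-closure r₂e^{iθ₂}+r₃e^{iθ₃}=r₁+r₄e^{iθ₄} gives r₂ω₂e^{iθ₂}+r₃ω₃e^{iθ₃}=r₄ω₄e^{iθ₄}.
Eliminating the other unknown: ω₄ = r₂ω₂ sin(θ₂−θ₃) / [r₄ sin(θ₄−θ₃)].
Numerator sine = +0.55484; denominator sine = +0.43523.
Result = 0.012·46.3·(+0.55484) / (0.0393·(+0.43523)) = +18.023 rad/s; magnitude 18.023 rad/s.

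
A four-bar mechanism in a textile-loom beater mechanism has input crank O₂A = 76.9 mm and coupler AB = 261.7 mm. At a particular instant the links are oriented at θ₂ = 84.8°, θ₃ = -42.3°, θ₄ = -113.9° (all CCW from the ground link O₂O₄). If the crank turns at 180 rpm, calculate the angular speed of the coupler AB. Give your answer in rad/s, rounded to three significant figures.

ω₂ = 18.85 rad/s (from 180 rpm).
Differentiating the loop-closure r₂e^{iθ₂}+r₃e^{iθ₃}=r₁+r₄e^{iθ₄} gives r₂ω₂e^{iθ₂}+r₃ω₃e^{iθ₃}=r₄ω₄e^{iθ₄}.
Eliminating the other unknown: ω₃ = r₂ω₂ sin(θ₄−θ₂) / [r₃ sin(θ₃−θ₄)].
Numerator sine = +0.32061; denominator sine = +0.94888.
Result = 0.0769·18.85·(+0.32061) / (0.2617·(+0.94888)) = +1.8715 rad/s; magnitude 1.8715 rad/s.

1.87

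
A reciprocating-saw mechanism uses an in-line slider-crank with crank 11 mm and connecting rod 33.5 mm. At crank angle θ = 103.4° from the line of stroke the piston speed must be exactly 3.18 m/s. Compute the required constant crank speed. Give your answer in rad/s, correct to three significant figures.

323

For an in-line slider-crank, |v_piston| = rω|sinθ|·[1 + r cosθ/√(L² − r² sin²θ)].
With r = 0.011 m, L = 0.0335 m, θ = 103.4°: the bracketed kinematic factor |dx/dθ| = 0.0098412 m.
ω = v/|dx/dθ| = 3.18/0.0098412 = 323.13 rad/s.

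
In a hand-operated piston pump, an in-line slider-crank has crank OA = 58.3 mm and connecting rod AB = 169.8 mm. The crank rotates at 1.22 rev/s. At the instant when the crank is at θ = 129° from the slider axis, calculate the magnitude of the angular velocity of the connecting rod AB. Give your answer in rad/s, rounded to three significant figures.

1.72

ω = 7.665 rad/s (converted from 1.22 rev/s).
The rod makes angle φ with the slider axis where L sinφ = r sinθ; differentiating, L cosφ·φ̇ = r ω cosθ.
L cosφ = √(L² − r² sin²θ) = 0.16364 m.
|ω_rod| = r ω |cosθ| / √(L² − r² sin²θ) = 0.0583·7.665·0.62932/0.16364 = 1.7186 rad/s.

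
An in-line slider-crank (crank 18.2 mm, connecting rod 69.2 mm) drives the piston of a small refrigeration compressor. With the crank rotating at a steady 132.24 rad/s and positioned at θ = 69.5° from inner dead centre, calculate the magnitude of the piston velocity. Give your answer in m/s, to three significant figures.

2.47

ω = 132.2 rad/s
For an in-line slider-crank, x = r cosθ + √(L² − r² sin²θ), so v = −rω sinθ·[1 + r cosθ/√(L² − r² sin²θ)].
With r = 0.0182 m, L = 0.0692 m, θ = 69.5°: √(L² − r² sin²θ) = 0.067067 m.
v = −0.0182·132.2·0.93667·[1 + 0.0182·0.35021/0.067067] = -2.4686 m/s.
|v| = 2.4686 m/s.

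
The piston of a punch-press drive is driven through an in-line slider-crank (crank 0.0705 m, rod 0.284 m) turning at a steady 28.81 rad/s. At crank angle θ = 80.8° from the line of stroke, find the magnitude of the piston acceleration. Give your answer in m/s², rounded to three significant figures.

ω = 28.81 rad/s
x(θ) = r cosθ + √(L² − r² sin²θ); with ω constant, a = ω²·d²x/dθ².
d²x/dθ² = −r cosθ − r²(cos2θ)/√u − r⁴ sin²2θ/(4u^{3/2}),  u = L² − r² sin²θ = 0.0758128 m².
Substituting r = 0.0705 m, L = 0.284 m, θ = 80.8°: d²x/dθ² = +0.0058273 m.
a = ω²·d²x/dθ² = (28.81)²·(+0.0058273) = +4.8367 m/s²;  |a| = 4.8367 m/s².

4.84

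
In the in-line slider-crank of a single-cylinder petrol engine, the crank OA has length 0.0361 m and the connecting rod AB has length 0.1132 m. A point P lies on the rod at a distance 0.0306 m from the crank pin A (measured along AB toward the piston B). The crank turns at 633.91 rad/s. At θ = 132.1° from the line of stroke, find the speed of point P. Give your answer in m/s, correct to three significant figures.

19.5

ω = 633.9 rad/s.  Crank-pin speed |V_A| = rω = 22.884 m/s, perpendicular to OA.
Rod angle: sinφ = −(r/L) sinθ ⇒ φ = -13.687°; ω_rod = −rω cosθ/√(L²−r²sin²θ) = +139.49 rad/s.
V_P = V_A + ω_rod × AP, with AP = 0.0306 m along the rod.
Components: V_Px = −rω sinθ − a·ω_rod·sinφ = -15.969 m/s;  V_Py = rω cosθ + a·ω_rod·cosφ = -11.195 m/s.
|V_P| = √(V_Px² + V_Py²) = 19.503 m/s.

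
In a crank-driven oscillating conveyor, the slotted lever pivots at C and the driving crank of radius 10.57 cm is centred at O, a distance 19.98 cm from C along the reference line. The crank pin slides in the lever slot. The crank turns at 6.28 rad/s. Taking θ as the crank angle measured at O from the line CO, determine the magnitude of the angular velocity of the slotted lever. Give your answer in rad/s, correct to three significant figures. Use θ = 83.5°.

ω = 6.28 rad/s
Crank pin A relative to C: A = (d + r cosθ, r sinθ); lever angle φ = atan2(r sinθ, d + r cosθ).
Differentiating tanφ: φ̇ = rω(d cosθ + r)/(d² + r² + 2dr cosθ).
d² + r² + 2dr cosθ = |CA|² = 0.055874 m²;  d cosθ + r = +0.12832 m.
|ω_lever| = |0.1057·6.28·+0.12832| / 0.055874 = 1.5244 rad/s.

1.52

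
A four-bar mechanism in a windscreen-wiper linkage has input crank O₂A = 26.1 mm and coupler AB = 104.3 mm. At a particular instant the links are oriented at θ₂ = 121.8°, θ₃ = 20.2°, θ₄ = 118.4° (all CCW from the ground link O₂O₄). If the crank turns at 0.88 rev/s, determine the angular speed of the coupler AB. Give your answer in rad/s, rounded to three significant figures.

ω₂ = 5.529 rad/s (from 0.88 rev/s).
Differentiating the loop-closure r₂e^{iθ₂}+r₃e^{iθ₃}=r₁+r₄e^{iθ₄} gives r₂ω₂e^{iθ₂}+r₃ω₃e^{iθ₃}=r₄ω₄e^{iθ₄}.
Eliminating the other unknown: ω₃ = r₂ω₂ sin(θ₄−θ₂) / [r₃ sin(θ₃−θ₄)].
Numerator sine = -0.05931; denominator sine = -0.98978.
Result = 0.0261·5.529·(-0.05931) / (0.1043·(-0.98978)) = +0.082905 rad/s; magnitude 0.082905 rad/s.

0.0829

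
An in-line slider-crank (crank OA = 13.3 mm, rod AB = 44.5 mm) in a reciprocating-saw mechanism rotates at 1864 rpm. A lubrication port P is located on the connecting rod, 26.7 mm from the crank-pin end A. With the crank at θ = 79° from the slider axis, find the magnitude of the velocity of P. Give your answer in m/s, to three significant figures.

2.65

ω = 195.2 rad/s.  Crank-pin speed |V_A| = rω = 2.5961 m/s, perpendicular to OA.
Rod angle: sinφ = −(r/L) sinθ ⇒ φ = -17.061°; ω_rod = −rω cosθ/√(L²−r²sin²θ) = -11.644 rad/s.
V_P = V_A + ω_rod × AP, with AP = 0.0267 m along the rod.
Components: V_Px = −rω sinθ − a·ω_rod·sinφ = -2.6396 m/s;  V_Py = rω cosθ + a·ω_rod·cosφ = +0.19815 m/s.
|V_P| = √(V_Px² + V_Py²) = 2.6471 m/s.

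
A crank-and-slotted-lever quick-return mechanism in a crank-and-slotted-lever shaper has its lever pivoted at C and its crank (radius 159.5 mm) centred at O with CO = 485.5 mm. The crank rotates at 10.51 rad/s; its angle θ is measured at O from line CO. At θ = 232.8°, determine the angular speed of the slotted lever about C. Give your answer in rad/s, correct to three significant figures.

1.34

ω = 10.51 rad/s
Crank pin A relative to C: A = (d + r cosθ, r sinθ); lever angle φ = atan2(r sinθ, d + r cosθ).
Differentiating tanφ: φ̇ = rω(d cosθ + r)/(d² + r² + 2dr cosθ).
d² + r² + 2dr cosθ = |CA|² = 0.167514 m²;  d cosθ + r = -0.13403 m.
|ω_lever| = |0.1595·10.51·-0.13403| / 0.167514 = 1.3413 rad/s.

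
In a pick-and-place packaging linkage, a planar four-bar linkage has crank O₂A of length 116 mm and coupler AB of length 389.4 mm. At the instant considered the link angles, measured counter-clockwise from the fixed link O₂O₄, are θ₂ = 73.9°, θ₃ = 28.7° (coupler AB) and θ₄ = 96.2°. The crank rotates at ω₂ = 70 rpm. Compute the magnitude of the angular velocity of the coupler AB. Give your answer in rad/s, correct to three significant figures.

0.897

ω₂ = 7.33 rad/s (from 70 rpm).
Differentiating the loop-closure r₂e^{iθ₂}+r₃e^{iθ₃}=r₁+r₄e^{iθ₄} gives r₂ω₂e^{iθ₂}+r₃ω₃e^{iθ₃}=r₄ω₄e^{iθ₄}.
Eliminating the other unknown: ω₃ = r₂ω₂ sin(θ₄−θ₂) / [r₃ sin(θ₃−θ₄)].
Numerator sine = +0.37946; denominator sine = -0.92388.
Result = 0.116·7.33·(+0.37946) / (0.3894·(-0.92388)) = -0.89688 rad/s; magnitude 0.89688 rad/s.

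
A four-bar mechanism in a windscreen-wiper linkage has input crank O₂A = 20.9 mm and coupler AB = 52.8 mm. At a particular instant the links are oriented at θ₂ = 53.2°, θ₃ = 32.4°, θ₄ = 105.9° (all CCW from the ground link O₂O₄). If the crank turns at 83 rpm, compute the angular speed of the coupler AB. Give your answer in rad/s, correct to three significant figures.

ω₂ = 8.692 rad/s (from 83 rpm).
Differentiating the loop-closure r₂e^{iθ₂}+r₃e^{iθ₃}=r₁+r₄e^{iθ₄} gives r₂ω₂e^{iθ₂}+r₃ω₃e^{iθ₃}=r₄ω₄e^{iθ₄}.
Eliminating the other unknown: ω₃ = r₂ω₂ sin(θ₄−θ₂) / [r₃ sin(θ₃−θ₄)].
Numerator sine = +0.79547; denominator sine = -0.95882.
Result = 0.0209·8.692·(+0.79547) / (0.0528·(-0.95882)) = -2.8544 rad/s; magnitude 2.8544 rad/s.

2.85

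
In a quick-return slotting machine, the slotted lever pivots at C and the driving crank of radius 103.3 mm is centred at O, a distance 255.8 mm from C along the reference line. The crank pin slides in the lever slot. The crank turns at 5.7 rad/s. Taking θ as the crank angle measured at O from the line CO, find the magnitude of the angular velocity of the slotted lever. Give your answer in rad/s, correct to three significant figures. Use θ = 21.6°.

1.60

ω = 5.7 rad/s
Crank pin A relative to C: A = (d + r cosθ, r sinθ); lever angle φ = atan2(r sinθ, d + r cosθ).
Differentiating tanφ: φ̇ = rω(d cosθ + r)/(d² + r² + 2dr cosθ).
d² + r² + 2dr cosθ = |CA|² = 0.125242 m²;  d cosθ + r = +0.34114 m.
|ω_lever| = |0.1033·5.7·+0.34114| / 0.125242 = 1.6038 rad/s.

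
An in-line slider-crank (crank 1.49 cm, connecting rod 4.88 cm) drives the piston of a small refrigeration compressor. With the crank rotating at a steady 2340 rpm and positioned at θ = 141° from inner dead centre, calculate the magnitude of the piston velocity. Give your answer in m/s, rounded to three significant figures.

ω = 2π·2340/60 = 245 rad/s
For an in-line slider-crank, x = r cosθ + √(L² − r² sin²θ), so v = −rω sinθ·[1 + r cosθ/√(L² − r² sin²θ)].
With r = 0.0149 m, L = 0.0488 m, θ = 141°: √(L² − r² sin²θ) = 0.047891 m.
v = −0.0149·245·0.62932·[1 + 0.0149·-0.77715/0.047891] = -1.7422 m/s.
|v| = 1.7422 m/s.

1.74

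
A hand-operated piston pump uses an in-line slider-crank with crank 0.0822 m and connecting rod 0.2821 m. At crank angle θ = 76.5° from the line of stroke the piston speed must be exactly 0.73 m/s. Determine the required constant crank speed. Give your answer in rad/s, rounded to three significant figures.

8.53

For an in-line slider-crank, |v_piston| = rω|sinθ|·[1 + r cosθ/√(L² − r² sin²θ)].
With r = 0.0822 m, L = 0.2821 m, θ = 76.5°: the bracketed kinematic factor |dx/dθ| = 0.085598 m.
ω = v/|dx/dθ| = 0.73/0.085598 = 8.5282 rad/s.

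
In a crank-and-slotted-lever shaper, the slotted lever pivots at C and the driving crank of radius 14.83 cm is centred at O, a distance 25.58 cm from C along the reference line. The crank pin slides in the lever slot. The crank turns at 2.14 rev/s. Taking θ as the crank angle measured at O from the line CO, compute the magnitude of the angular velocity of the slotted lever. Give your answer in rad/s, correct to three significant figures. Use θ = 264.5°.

3.08

ω = 13.45 rad/s (from 2.14 rev/s).
Crank pin A relative to C: A = (d + r cosθ, r sinθ); lever angle φ = atan2(r sinθ, d + r cosθ).
Differentiating tanφ: φ̇ = rω(d cosθ + r)/(d² + r² + 2dr cosθ).
d² + r² + 2dr cosθ = |CA|² = 0.0801547 m²;  d cosθ + r = +0.12378 m.
|ω_lever| = |0.1483·13.45·+0.12378| / 0.0801547 = 3.0794 rad/s.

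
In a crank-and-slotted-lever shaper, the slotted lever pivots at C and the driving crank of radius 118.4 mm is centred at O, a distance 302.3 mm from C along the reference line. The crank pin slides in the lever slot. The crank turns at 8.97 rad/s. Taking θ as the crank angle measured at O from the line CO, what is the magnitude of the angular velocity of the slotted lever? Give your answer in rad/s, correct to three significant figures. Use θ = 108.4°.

ω = 8.97 rad/s
Crank pin A relative to C: A = (d + r cosθ, r sinθ); lever angle φ = atan2(r sinθ, d + r cosθ).
Differentiating tanφ: φ̇ = rω(d cosθ + r)/(d² + r² + 2dr cosθ).
d² + r² + 2dr cosθ = |CA|² = 0.0828082 m²;  d cosθ + r = +0.022979 m.
|ω_lever| = |0.1184·8.97·+0.022979| / 0.0828082 = 0.29472 rad/s.

0.295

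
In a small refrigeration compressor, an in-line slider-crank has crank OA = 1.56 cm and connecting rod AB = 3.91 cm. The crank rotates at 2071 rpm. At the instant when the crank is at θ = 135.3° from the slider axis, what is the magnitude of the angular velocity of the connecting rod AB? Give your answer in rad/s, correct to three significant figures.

ω = 216.9 rad/s (converted from 2071 rpm).
The rod makes angle φ with the slider axis where L sinφ = r sinθ; differentiating, L cosφ·φ̇ = r ω cosθ.
L cosφ = √(L² − r² sin²θ) = 0.037529 m.
|ω_rod| = r ω |cosθ| / √(L² − r² sin²θ) = 0.0156·216.9·0.71080/0.037529 = 64.079 rad/s.

64.1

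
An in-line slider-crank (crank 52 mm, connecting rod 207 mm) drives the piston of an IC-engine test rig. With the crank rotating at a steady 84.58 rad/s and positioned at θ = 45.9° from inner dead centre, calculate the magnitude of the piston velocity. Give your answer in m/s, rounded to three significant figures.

3.72

ω = 84.58 rad/s
For an in-line slider-crank, x = r cosθ + √(L² − r² sin²θ), so v = −rω sinθ·[1 + r cosθ/√(L² − r² sin²θ)].
With r = 0.052 m, L = 0.207 m, θ = 45.9°: √(L² − r² sin²θ) = 0.2036 m.
v = −0.052·84.58·0.71813·[1 + 0.052·0.69591/0.2036] = -3.7198 m/s.
|v| = 3.7198 m/s.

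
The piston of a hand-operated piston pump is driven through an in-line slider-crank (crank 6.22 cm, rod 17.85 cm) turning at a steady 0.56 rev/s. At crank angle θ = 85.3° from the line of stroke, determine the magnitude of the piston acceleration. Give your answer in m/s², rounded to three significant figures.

ω = 2π·0.56 = 3.519 rad/s
x(θ) = r cosθ + √(L² − r² sin²θ); with ω constant, a = ω²·d²x/dθ².
d²x/dθ² = −r cosθ − r²(cos2θ)/√u − r⁴ sin²2θ/(4u^{3/2}),  u = L² − r² sin²θ = 0.0280194 m².
Substituting r = 0.0622 m, L = 0.1785 m, θ = 85.3°: d²x/dθ² = +0.017685 m.
a = ω²·d²x/dθ² = (3.519)²·(+0.017685) = +0.21894 m/s²;  |a| = 0.21894 m/s².

0.219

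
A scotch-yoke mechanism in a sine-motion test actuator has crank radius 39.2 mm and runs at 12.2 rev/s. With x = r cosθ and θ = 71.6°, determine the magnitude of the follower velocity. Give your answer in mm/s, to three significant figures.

ω = 76.65 rad/s (from 12.2 rev/s).
x = r cosθ ⇒ ẋ = −rω sinθ.
|v| = rω|sinθ| = 0.0392·76.65·|sin 71.6°| = 2.8512 m/s = 2851.2 mm/s.

2850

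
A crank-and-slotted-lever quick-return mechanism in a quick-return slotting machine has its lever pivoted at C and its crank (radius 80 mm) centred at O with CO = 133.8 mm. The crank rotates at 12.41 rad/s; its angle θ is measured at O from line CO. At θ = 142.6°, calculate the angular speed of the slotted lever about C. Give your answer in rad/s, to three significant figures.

ω = 12.41 rad/s
Crank pin A relative to C: A = (d + r cosθ, r sinθ); lever angle φ = atan2(r sinθ, d + r cosθ).
Differentiating tanφ: φ̇ = rω(d cosθ + r)/(d² + r² + 2dr cosθ).
d² + r² + 2dr cosθ = |CA|² = 0.00729561 m²;  d cosθ + r = -0.026293 m.
|ω_lever| = |0.08·12.41·-0.026293| / 0.00729561 = 3.578 rad/s.

3.58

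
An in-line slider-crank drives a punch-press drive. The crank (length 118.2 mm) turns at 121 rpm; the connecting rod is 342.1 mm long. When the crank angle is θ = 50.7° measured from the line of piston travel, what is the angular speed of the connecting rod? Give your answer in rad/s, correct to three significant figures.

ω = 12.67 rad/s (converted from 121 rpm).
The rod makes angle φ with the slider axis where L sinφ = r sinθ; differentiating, L cosφ·φ̇ = r ω cosθ.
L cosφ = √(L² − r² sin²θ) = 0.32965 m.
|ω_rod| = r ω |cosθ| / √(L² − r² sin²θ) = 0.1182·12.67·0.63338/0.32965 = 2.8777 rad/s.

2.88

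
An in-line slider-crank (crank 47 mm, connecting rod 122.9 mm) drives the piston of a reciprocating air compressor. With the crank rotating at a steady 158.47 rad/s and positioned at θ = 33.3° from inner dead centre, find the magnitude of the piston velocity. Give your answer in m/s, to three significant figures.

5.43

ω = 158.5 rad/s
For an in-line slider-crank, x = r cosθ + √(L² − r² sin²θ), so v = −rω sinθ·[1 + r cosθ/√(L² − r² sin²θ)].
With r = 0.047 m, L = 0.1229 m, θ = 33.3°: √(L² − r² sin²θ) = 0.12016 m.
v = −0.047·158.5·0.54902·[1 + 0.047·0.83581/0.12016] = -5.426 m/s.
|v| = 5.426 m/s.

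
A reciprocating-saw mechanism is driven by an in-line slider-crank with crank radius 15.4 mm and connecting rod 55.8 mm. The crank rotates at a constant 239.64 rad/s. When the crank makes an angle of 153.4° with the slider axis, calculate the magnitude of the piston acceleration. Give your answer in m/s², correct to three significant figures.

640

ω = 239.6 rad/s
x(θ) = r cosθ + √(L² − r² sin²θ); with ω constant, a = ω²·d²x/dθ².
d²x/dθ² = −r cosθ − r²(cos2θ)/√u − r⁴ sin²2θ/(4u^{3/2}),  u = L² − r² sin²θ = 0.00306609 m².
Substituting r = 0.0154 m, L = 0.0558 m, θ = 153.4°: d²x/dθ² = +0.011151 m.
a = ω²·d²x/dθ² = (239.6)²·(+0.011151) = +640.39 m/s²;  |a| = 640.39 m/s².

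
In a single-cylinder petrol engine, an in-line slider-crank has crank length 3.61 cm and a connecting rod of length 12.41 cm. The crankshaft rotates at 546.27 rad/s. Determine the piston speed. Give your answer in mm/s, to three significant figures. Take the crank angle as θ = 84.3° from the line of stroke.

ω = 546.3 rad/s
For an in-line slider-crank, x = r cosθ + √(L² − r² sin²θ), so v = −rω sinθ·[1 + r cosθ/√(L² − r² sin²θ)].
With r = 0.0361 m, L = 0.1241 m, θ = 84.3°: √(L² − r² sin²θ) = 0.11879 m.
v = −0.0361·546.3·0.99506·[1 + 0.0361·0.09932/0.11879] = -20.215 m/s.
|v| = 20.215 m/s = 20215 mm/s.

20200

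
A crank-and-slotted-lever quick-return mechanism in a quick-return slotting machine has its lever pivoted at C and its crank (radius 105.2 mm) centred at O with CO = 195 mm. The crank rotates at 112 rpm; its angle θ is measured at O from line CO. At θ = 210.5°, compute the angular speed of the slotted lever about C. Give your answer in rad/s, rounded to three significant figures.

5.64

ω = 11.73 rad/s (from 112 rpm).
Crank pin A relative to C: A = (d + r cosθ, r sinθ); lever angle φ = atan2(r sinθ, d + r cosθ).
Differentiating tanφ: φ̇ = rω(d cosθ + r)/(d² + r² + 2dr cosθ).
d² + r² + 2dr cosθ = |CA|² = 0.0137411 m²;  d cosθ + r = -0.062818 m.
|ω_lever| = |0.1052·11.73·-0.062818| / 0.0137411 = 5.6406 rad/s.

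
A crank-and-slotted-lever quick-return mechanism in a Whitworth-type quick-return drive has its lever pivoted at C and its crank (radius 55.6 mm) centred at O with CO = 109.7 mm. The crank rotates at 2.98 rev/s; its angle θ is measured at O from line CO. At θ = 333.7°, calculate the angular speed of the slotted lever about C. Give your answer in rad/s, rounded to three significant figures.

6.15

ω = 18.72 rad/s (from 2.98 rev/s).
Crank pin A relative to C: A = (d + r cosθ, r sinθ); lever angle φ = atan2(r sinθ, d + r cosθ).
Differentiating tanφ: φ̇ = rω(d cosθ + r)/(d² + r² + 2dr cosθ).
d² + r² + 2dr cosθ = |CA|² = 0.0260614 m²;  d cosθ + r = +0.15394 m.
|ω_lever| = |0.0556·18.72·+0.15394| / 0.0260614 = 6.1495 rad/s.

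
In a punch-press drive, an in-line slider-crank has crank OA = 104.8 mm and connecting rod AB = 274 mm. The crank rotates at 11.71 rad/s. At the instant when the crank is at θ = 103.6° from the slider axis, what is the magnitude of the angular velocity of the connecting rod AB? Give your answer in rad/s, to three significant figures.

ω = 11.71 rad/s
The rod makes angle φ with the slider axis where L sinφ = r sinθ; differentiating, L cosφ·φ̇ = r ω cosθ.
L cosφ = √(L² − r² sin²θ) = 0.25436 m.
|ω_rod| = r ω |cosθ| / √(L² − r² sin²θ) = 0.1048·11.71·0.23514/0.25436 = 1.1345 rad/s.

1.13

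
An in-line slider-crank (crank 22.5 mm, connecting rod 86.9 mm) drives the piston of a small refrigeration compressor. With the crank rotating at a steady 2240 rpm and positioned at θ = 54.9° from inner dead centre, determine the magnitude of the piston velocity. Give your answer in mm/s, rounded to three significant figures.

ω = 2π·2240/60 = 234.6 rad/s
For an in-line slider-crank, x = r cosθ + √(L² − r² sin²θ), so v = −rω sinθ·[1 + r cosθ/√(L² − r² sin²θ)].
With r = 0.0225 m, L = 0.0869 m, θ = 54.9°: √(L² − r² sin²θ) = 0.084928 m.
v = −0.0225·234.6·0.81815·[1 + 0.0225·0.57501/0.084928] = -4.9759 m/s.
|v| = 4.9759 m/s = 4975.9 mm/s.

4980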